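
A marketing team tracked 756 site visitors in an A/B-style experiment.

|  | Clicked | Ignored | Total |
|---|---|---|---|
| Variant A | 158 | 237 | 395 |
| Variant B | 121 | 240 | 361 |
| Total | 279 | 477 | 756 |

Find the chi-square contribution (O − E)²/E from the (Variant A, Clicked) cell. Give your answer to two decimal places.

1.03

Row total (Variant A) = 395; column total (Clicked) = 279; N = 756.
Expected count E = 395 × 279 / 756 = 145.774.
Contribution = (O − E)²/E = (158 − 145.774)² / 145.774 = 1.03.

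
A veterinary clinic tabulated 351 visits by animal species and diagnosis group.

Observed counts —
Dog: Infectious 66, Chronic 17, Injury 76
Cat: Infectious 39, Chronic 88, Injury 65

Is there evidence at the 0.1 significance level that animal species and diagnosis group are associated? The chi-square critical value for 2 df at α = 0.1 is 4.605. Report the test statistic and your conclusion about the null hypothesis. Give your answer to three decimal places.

Row totals: 159, 192. Column totals: 105, 105, 141. Grand total N = 351.
Expected counts (row total × column total / N):
  Dog, Infectious: 159×105/351 = 47.5641
  Dog, Chronic: 159×105/351 = 47.5641
  Dog, Injury: 159×141/351 = 63.8718
  Cat, Infectious: 192×105/351 = 57.4359
  Cat, Chronic: 192×105/351 = 57.4359
  Cat, Injury: 192×141/351 = 77.1282
Contributions (O − E)²/E:
  (66 − 47.5641)²/47.5641 = 7.1458
  (17 − 47.5641)²/47.5641 = 19.6401
  (76 − 63.8718)²/63.8718 = 2.3029
  (39 − 57.4359)²/57.4359 = 5.9176
  (88 − 57.4359)²/57.4359 = 16.2645
  (65 − 77.1282)²/77.1282 = 1.9071
χ² = 7.1458 + 19.6401 + 2.3029 + 5.9176 + 16.2645 + 1.9071 = 53.178
df = (2−1)(3−1) = 2. Since 53.178 > 4.605, reject the null hypothesis of independence at α = 0.1.

53.178; reject H₀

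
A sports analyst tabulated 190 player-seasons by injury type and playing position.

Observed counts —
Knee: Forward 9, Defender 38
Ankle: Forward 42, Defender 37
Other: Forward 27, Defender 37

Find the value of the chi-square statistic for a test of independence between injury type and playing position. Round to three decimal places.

14.141

Row totals: 47, 79, 64. Column totals: 78, 112. Grand total N = 190.
Expected counts (row total × column total / N):
  Knee, Forward: 47×78/190 = 19.2947
  Knee, Defender: 47×112/190 = 27.7053
  Ankle, Forward: 79×78/190 = 32.4316
  Ankle, Defender: 79×112/190 = 46.5684
  Other, Forward: 64×78/190 = 26.2737
  Other, Defender: 64×112/190 = 37.7263
Contributions (O − E)²/E:
  (9 − 19.2947)²/19.2947 = 5.4927
  (38 − 27.7053)²/27.7053 = 3.8253
  (42 − 32.4316)²/32.4316 = 2.8230
  (37 − 46.5684)²/46.5684 = 1.9660
  (27 − 26.2737)²/26.2737 = 0.0201
  (37 − 37.7263)²/37.7263 = 0.0140
χ² = 5.4927 + 3.8253 + 2.8230 + 1.9660 + 0.0201 + 0.0140 = 14.141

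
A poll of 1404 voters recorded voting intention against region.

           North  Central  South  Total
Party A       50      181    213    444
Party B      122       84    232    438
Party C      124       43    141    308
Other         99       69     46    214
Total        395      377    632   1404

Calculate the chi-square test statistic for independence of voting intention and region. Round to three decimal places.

Grand total N = 1404.
Expected counts (row total × column total / N):
  Party A, North: 444×395/1404 = 124.9145
  Party A, Central: 444×377/1404 = 119.2222
  Party A, South: 444×632/1404 = 199.8632
  Party B, North: 438×395/1404 = 123.2265
  Party B, Central: 438×377/1404 = 117.6111
  Party B, South: 438×632/1404 = 197.1624
  Party C, North: 308×395/1404 = 86.6524
  Party C, Central: 308×377/1404 = 82.7037
  Party C, South: 308×632/1404 = 138.6439
  Other, North: 214×395/1404 = 60.2066
  Other, Central: 214×377/1404 = 57.4630
  Other, South: 214×632/1404 = 96.3305
Contributions (O − E)²/E:
  (50 − 124.9145)²/124.9145 = 44.9282
  (181 − 119.2222)²/119.2222 = 32.0116
  (213 − 199.8632)²/199.8632 = 0.8635
  (122 − 123.2265)²/123.2265 = 0.0122
  (84 − 117.6111)²/117.6111 = 9.6054
  (232 − 197.1624)²/197.1624 = 6.1556
  (124 − 86.6524)²/86.6524 = 16.0970
  (43 − 82.7037)²/82.7037 = 19.0606
  (141 − 138.6439)²/138.6439 = 0.0400
  (99 − 60.2066)²/60.2066 = 24.9961
  (69 − 57.4630)²/57.4630 = 2.3163
  (46 − 96.3305)²/96.3305 = 26.2965
χ² = 44.9282 + 32.0116 + 0.8635 + 0.0122 + 9.6054 + 6.1556 + 16.0970 + 19.0606 + 0.0400 + 24.9961 + 2.3163 + 26.2965 = 182.383

182.383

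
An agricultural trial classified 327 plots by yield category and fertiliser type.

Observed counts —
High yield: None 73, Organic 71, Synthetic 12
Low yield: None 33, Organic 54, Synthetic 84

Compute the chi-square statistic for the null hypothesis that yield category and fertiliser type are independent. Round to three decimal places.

70.867

Row totals: 156, 171. Column totals: 106, 125, 96. Grand total N = 327.
Expected counts (row total × column total / N):
  High yield, None: 156×106/327 = 50.56881
  High yield, Organic: 156×125/327 = 59.63303
  High yield, Synthetic: 156×96/327 = 45.79817
  Low yield, None: 171×106/327 = 55.43119
  Low yield, Organic: 171×125/327 = 65.36697
  Low yield, Synthetic: 171×96/327 = 50.20183
Contributions (O − E)²/E:
  (73 − 50.56881)²/50.56881 = 9.9500
  (71 − 59.63303)²/59.63303 = 2.1667
  (12 − 45.79817)²/45.79817 = 24.9424
  (33 − 55.43119)²/55.43119 = 9.0772
  (54 − 65.36697)²/65.36697 = 1.9767
  (84 − 50.20183)²/50.20183 = 22.7545
χ² = 9.9500 + 2.1667 + 24.9424 + 9.0772 + 1.9767 + 22.7545 = 70.867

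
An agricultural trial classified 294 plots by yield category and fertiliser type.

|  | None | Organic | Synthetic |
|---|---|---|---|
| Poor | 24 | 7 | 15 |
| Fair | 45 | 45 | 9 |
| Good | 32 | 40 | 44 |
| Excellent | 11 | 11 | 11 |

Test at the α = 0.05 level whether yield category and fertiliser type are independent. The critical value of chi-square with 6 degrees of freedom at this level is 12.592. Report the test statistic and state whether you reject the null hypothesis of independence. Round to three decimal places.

33.627; reject H₀

Row totals: 46, 99, 116, 33. Column totals: 112, 103, 79. Grand total N = 294.
Expected counts (row total × column total / N):
  Poor, None: 46×112/294 = 17.52381
  Poor, Organic: 46×103/294 = 16.11565
  Poor, Synthetic: 46×79/294 = 12.36054
  Fair, None: 99×112/294 = 37.71429
  Fair, Organic: 99×103/294 = 34.68367
  Fair, Synthetic: 99×79/294 = 26.60204
  Good, None: 116×112/294 = 44.19048
  Good, Organic: 116×103/294 = 40.63946
  Good, Synthetic: 116×79/294 = 31.17007
  Excellent, None: 33×112/294 = 12.57143
  Excellent, Organic: 33×103/294 = 11.56122
  Excellent, Synthetic: 33×79/294 = 8.86735
Contributions (O − E)²/E:
  (24 − 17.52381)²/17.52381 = 2.3934
  (7 − 16.11565)²/16.11565 = 5.1562
  (15 − 12.36054)²/12.36054 = 0.5636
  (45 − 37.71429)²/37.71429 = 1.4075
  (45 − 34.68367)²/34.68367 = 3.0685
  (9 − 26.60204)²/26.60204 = 11.6469
  (32 − 44.19048)²/44.19048 = 3.3629
  (40 − 40.63946)²/40.63946 = 0.0101
  (44 − 31.17007)²/31.17007 = 5.2809
  (11 − 12.57143)²/12.57143 = 0.1964
  (11 − 11.56122)²/11.56122 = 0.0272
  (11 − 8.86735)²/8.86735 = 0.5129
χ² = 2.3934 + 5.1562 + 0.5636 + 1.4075 + 3.0685 + 11.6469 + 3.3629 + 0.0101 + 5.2809 + 0.1964 + 0.0272 + 0.5129 = 33.627
df = (4−1)(3−1) = 6. Since 33.627 > 12.592, reject the null hypothesis of independence at α = 0.05.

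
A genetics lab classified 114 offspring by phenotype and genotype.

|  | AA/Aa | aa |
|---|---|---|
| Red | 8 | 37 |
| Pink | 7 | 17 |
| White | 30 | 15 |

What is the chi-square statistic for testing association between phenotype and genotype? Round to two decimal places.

Row totals: 45, 24, 45. Column totals: 45, 69. Grand total N = 114.
Expected counts (row total × column total / N):
  Red, AA/Aa: 45×45/114 = 17.763
  Red, aa: 45×69/114 = 27.237
  Pink, AA/Aa: 24×45/114 = 9.474
  Pink, aa: 24×69/114 = 14.526
  White, AA/Aa: 45×45/114 = 17.763
  White, aa: 45×69/114 = 27.237
Contributions (O − E)²/E:
  (8 − 17.763)²/17.763 = 5.3660
  (37 − 27.237)²/27.237 = 3.4995
  (7 − 9.474)²/9.474 = 0.6460
  (17 − 14.526)²/14.526 = 0.4214
  (30 − 17.763)²/17.763 = 8.4301
  (15 − 27.237)²/27.237 = 5.4978
χ² = 5.3660 + 3.4995 + 0.6460 + 0.4214 + 8.4301 + 5.4978 = 23.86

23.86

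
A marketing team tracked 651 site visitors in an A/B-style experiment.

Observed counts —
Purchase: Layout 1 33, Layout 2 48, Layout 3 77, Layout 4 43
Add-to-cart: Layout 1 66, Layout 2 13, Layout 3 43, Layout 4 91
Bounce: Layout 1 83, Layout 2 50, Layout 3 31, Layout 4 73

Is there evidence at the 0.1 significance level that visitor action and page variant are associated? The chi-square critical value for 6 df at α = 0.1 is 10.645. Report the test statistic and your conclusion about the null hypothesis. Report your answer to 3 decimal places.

83.239; reject H₀

Row totals: 201, 213, 237. Column totals: 182, 111, 151, 207. Grand total N = 651.
Expected counts (row total × column total / N):
  Purchase, Layout 1: 201×182/651 = 56.1935
  Purchase, Layout 2: 201×111/651 = 34.2719
  Purchase, Layout 3: 201×151/651 = 46.6221
  Purchase, Layout 4: 201×207/651 = 63.9124
  Add-to-cart, Layout 1: 213×182/651 = 59.5484
  Add-to-cart, Layout 2: 213×111/651 = 36.3180
  Add-to-cart, Layout 3: 213×151/651 = 49.4055
  Add-to-cart, Layout 4: 213×207/651 = 67.7281
  Bounce, Layout 1: 237×182/651 = 66.2581
  Bounce, Layout 2: 237×111/651 = 40.4101
  Bounce, Layout 3: 237×151/651 = 54.9724
  Bounce, Layout 4: 237×207/651 = 75.3594
Contributions (O − E)²/E:
  (33 − 56.1935)²/56.1935 = 9.5730
  (48 − 34.2719)²/34.2719 = 5.4990
  (77 − 46.6221)²/46.6221 = 19.7935
  (43 − 63.9124)²/63.9124 = 6.8426
  (66 − 59.5484)²/59.5484 = 0.6990
  (13 − 36.3180)²/36.3180 = 14.9713
  (43 − 49.4055)²/49.4055 = 0.8305
  (91 − 67.7281)²/67.7281 = 7.9964
  (83 − 66.2581)²/66.2581 = 4.2303
  (50 − 40.4101)²/40.4101 = 2.2758
  (31 − 54.9724)²/54.9724 = 10.4539
  (73 − 75.3594)²/75.3594 = 0.0739
χ² = 9.5730 + 5.4990 + 19.7935 + 6.8426 + 0.6990 + 14.9713 + 0.8305 + 7.9964 + 4.2303 + 2.2758 + 10.4539 + 0.0739 = 83.239
df = (3−1)(4−1) = 6. Since 83.239 > 10.645, reject the null hypothesis of independence at α = 0.1.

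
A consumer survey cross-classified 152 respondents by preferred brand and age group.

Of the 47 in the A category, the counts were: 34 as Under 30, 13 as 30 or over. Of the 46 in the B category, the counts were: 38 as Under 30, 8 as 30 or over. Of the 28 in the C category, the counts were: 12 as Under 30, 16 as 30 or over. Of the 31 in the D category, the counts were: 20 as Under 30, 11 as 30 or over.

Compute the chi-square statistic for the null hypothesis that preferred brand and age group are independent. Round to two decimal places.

Row totals: 47, 46, 28, 31. Column totals: 104, 48. Grand total N = 152.
Expected counts (row total × column total / N):
  A, Under 30: 47×104/152 = 32.158
  A, 30 or over: 47×48/152 = 14.842
  B, Under 30: 46×104/152 = 31.474
  B, 30 or over: 46×48/152 = 14.526
  C, Under 30: 28×104/152 = 19.158
  C, 30 or over: 28×48/152 = 8.842
  D, Under 30: 31×104/152 = 21.211
  D, 30 or over: 31×48/152 = 9.789
Contributions (O − E)²/E:
  (34 − 32.158)²/32.158 = 0.1055
  (13 − 14.842)²/14.842 = 0.2286
  (38 − 31.474)²/31.474 = 1.3531
  (8 − 14.526)²/14.526 = 2.9319
  (12 − 19.158)²/19.158 = 2.6744
  (16 − 8.842)²/8.842 = 5.7947
  (20 − 21.211)²/21.211 = 0.0691
  (11 − 9.789)²/9.789 = 0.1498
χ² = 0.1055 + 0.2286 + 1.3531 + 2.9319 + 2.6744 + 5.7947 + 0.0691 + 0.1498 = 13.31

13.31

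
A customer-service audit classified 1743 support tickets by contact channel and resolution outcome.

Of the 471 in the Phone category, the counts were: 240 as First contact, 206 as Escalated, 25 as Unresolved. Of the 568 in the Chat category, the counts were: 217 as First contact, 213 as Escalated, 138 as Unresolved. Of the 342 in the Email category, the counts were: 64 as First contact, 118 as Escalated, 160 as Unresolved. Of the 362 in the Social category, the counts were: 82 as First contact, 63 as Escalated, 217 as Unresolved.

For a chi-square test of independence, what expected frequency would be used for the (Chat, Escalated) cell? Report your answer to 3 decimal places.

195.525

Row total (Chat) = 568; column total (Escalated) = 600; grand total N = 1743.
Expected count = (row total × column total) / N = 568 × 600 / 1743 = 195.525.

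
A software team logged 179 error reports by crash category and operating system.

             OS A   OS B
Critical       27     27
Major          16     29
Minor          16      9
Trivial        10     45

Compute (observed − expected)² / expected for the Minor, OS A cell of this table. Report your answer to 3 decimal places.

Row total (Minor) = 25; column total (OS A) = 69; N = 179.
Expected count E = 25 × 69 / 179 = 9.63687.
Contribution = (O − E)²/E = (16 − 9.63687)² / 9.63687 = 4.202.

4.202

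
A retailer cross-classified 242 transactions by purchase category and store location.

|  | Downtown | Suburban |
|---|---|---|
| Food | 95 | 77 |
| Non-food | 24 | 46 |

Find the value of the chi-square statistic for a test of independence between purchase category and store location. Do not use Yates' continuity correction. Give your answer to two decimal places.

Row totals: 172, 70. Column totals: 119, 123. Grand total N = 242.
Expected counts (row total × column total / N):
  Food, Downtown: 172×119/242 = 84.5785
  Food, Suburban: 172×123/242 = 87.4215
  Non-food, Downtown: 70×119/242 = 34.4215
  Non-food, Suburban: 70×123/242 = 35.5785
Contributions (O − E)²/E:
  (95 − 84.5785)²/84.5785 = 1.2841
  (77 − 87.4215)²/87.4215 = 1.2423
  (24 − 34.4215)²/34.4215 = 3.1552
  (46 − 35.5785)²/35.5785 = 3.0526
χ² = 1.2841 + 1.2423 + 3.1552 + 3.0526 = 8.73

8.73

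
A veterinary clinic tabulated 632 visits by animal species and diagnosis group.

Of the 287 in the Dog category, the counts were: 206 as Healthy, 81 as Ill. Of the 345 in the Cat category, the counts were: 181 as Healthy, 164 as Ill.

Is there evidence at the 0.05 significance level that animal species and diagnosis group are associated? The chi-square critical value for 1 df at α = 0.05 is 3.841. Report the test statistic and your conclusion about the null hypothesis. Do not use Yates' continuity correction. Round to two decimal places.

24.62; reject H₀

Row totals: 287, 345. Column totals: 387, 245. Grand total N = 632.
Expected counts (row total × column total / N):
  Dog, Healthy: 287×387/632 = 175.742
  Dog, Ill: 287×245/632 = 111.258
  Cat, Healthy: 345×387/632 = 211.258
  Cat, Ill: 345×245/632 = 133.742
Contributions (O − E)²/E:
  (206 − 175.742)²/175.742 = 5.2096
  (81 − 111.258)²/111.258 = 8.2290
  (181 − 211.258)²/211.258 = 4.3338
  (164 − 133.742)²/133.742 = 6.8456
χ² = 5.2096 + 8.2290 + 4.3338 + 6.8456 = 24.62
df = (2−1)(2−1) = 1. Since 24.62 > 3.841, reject the null hypothesis of independence at α = 0.05.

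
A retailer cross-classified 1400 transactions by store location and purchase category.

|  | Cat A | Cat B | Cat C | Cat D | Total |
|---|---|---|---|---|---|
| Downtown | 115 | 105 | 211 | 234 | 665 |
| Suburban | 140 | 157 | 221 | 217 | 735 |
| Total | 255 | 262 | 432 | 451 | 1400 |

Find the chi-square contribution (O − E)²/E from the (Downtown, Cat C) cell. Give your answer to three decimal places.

Row total (Downtown) = 665; column total (Cat C) = 432; N = 1400.
Expected count E = 665 × 432 / 1400 = 205.2000.
Contribution = (O − E)²/E = (211 − 205.2000)² / 205.2000 = 0.164.

0.164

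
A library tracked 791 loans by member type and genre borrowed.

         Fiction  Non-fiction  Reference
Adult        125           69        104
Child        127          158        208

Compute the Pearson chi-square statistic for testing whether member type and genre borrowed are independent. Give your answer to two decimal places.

22.90

Row totals: 298, 493. Column totals: 252, 227, 312. Grand total N = 791.
Expected counts (row total × column total / N):
  Adult, Fiction: 298×252/791 = 94.938
  Adult, Non-fiction: 298×227/791 = 85.520
  Adult, Reference: 298×312/791 = 117.542
  Child, Fiction: 493×252/791 = 157.062
  Child, Non-fiction: 493×227/791 = 141.480
  Child, Reference: 493×312/791 = 194.458
Contributions (O − E)²/E:
  (125 − 94.938)²/94.938 = 9.5191
  (69 − 85.520)²/85.520 = 3.1912
  (104 − 117.542)²/117.542 = 1.5602
  (127 − 157.062)²/157.062 = 5.7539
  (158 − 141.480)²/141.480 = 1.9290
  (208 − 194.458)²/194.458 = 0.9431
χ² = 9.5191 + 3.1912 + 1.5602 + 5.7539 + 1.9290 + 0.9431 = 22.90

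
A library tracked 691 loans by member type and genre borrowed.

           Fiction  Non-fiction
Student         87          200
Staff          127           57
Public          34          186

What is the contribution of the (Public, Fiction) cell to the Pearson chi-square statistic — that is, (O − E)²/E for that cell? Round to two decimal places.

Row total (Public) = 220; column total (Fiction) = 248; N = 691.
Expected count E = 220 × 248 / 691 = 78.9580.
Contribution = (O − E)²/E = (34 − 78.9580)² / 78.9580 = 25.60.

25.60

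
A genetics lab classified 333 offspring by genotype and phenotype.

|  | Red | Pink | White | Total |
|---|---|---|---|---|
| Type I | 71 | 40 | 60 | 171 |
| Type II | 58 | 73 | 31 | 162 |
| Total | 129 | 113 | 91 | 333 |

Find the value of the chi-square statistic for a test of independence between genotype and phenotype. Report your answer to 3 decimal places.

Grand total N = 333.
Expected counts (row total × column total / N):
  Type I, Red: 171×129/333 = 66.24324
  Type I, Pink: 171×113/333 = 58.02703
  Type I, White: 171×91/333 = 46.72973
  Type II, Red: 162×129/333 = 62.75676
  Type II, Pink: 162×113/333 = 54.97297
  Type II, White: 162×91/333 = 44.27027
Contributions (O − E)²/E:
  (71 − 66.24324)²/66.24324 = 0.3416
  (40 − 58.02703)²/58.02703 = 5.6004
  (60 − 46.72973)²/46.72973 = 3.7685
  (58 − 62.75676)²/62.75676 = 0.3605
  (73 − 54.97297)²/54.97297 = 5.9115
  (31 − 44.27027)²/44.27027 = 3.9778
χ² = 0.3416 + 5.6004 + 3.7685 + 0.3605 + 5.9115 + 3.9778 = 19.960

19.960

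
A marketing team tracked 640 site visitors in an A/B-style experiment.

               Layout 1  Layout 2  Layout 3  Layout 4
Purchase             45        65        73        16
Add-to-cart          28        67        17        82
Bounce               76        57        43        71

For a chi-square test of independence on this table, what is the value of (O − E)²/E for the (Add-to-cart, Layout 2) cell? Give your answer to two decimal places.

Row total (Add-to-cart) = 194; column total (Layout 2) = 189; N = 640.
Expected count E = 194 × 189 / 640 = 57.2906.
Contribution = (O − E)²/E = (67 − 57.2906)² / 57.2906 = 1.65.

1.65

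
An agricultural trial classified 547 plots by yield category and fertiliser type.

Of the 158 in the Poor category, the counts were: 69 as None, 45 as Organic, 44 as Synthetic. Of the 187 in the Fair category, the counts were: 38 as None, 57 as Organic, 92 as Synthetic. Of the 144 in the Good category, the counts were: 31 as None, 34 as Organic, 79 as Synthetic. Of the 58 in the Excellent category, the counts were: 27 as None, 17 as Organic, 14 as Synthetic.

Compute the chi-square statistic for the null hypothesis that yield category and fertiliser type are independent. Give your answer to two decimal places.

Row totals: 158, 187, 144, 58. Column totals: 165, 153, 229. Grand total N = 547.
Expected counts (row total × column total / N):
  Poor, None: 158×165/547 = 47.660
  Poor, Organic: 158×153/547 = 44.194
  Poor, Synthetic: 158×229/547 = 66.146
  Fair, None: 187×165/547 = 56.408
  Fair, Organic: 187×153/547 = 52.305
  Fair, Synthetic: 187×229/547 = 78.287
  Good, None: 144×165/547 = 43.437
  Good, Organic: 144×153/547 = 40.278
  Good, Synthetic: 144×229/547 = 60.285
  Excellent, None: 58×165/547 = 17.495
  Excellent, Organic: 58×153/547 = 16.223
  Excellent, Synthetic: 58×229/547 = 24.282
Contributions (O − E)²/E:
  (69 − 47.660)²/47.660 = 9.5551
  (45 − 44.194)²/44.194 = 0.0147
  (44 − 66.146)²/66.146 = 7.4146
  (38 − 56.408)²/56.408 = 6.0072
  (57 − 52.305)²/52.305 = 0.4214
  (92 − 78.287)²/78.287 = 2.4020
  (31 − 43.437)²/43.437 = 3.5610
  (34 − 40.278)²/40.278 = 0.9785
  (79 − 60.285)²/60.285 = 5.8099
  (27 − 17.495)²/17.495 = 5.1640
  (17 − 16.223)²/16.223 = 0.0372
  (14 − 24.282)²/24.282 = 4.3538
χ² = 9.5551 + 0.0147 + 7.4146 + 6.0072 + 0.4214 + 2.4020 + 3.5610 + 0.9785 + 5.8099 + 5.1640 + 0.0372 + 4.3538 = 45.72

45.72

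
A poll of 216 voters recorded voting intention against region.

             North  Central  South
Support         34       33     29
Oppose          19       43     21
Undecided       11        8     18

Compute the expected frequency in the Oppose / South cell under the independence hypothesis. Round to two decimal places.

Row total (Oppose) = 83; column total (South) = 68; grand total N = 216.
Expected count = (row total × column total) / N = 83 × 68 / 216 = 26.13.

26.13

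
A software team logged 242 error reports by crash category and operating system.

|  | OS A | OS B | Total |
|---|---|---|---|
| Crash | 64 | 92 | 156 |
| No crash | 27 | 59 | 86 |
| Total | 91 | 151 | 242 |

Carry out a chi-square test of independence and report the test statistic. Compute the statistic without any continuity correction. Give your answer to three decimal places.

Grand total N = 242.
Expected counts (row total × column total / N):
  Crash, OS A: 156×91/242 = 58.6612
  Crash, OS B: 156×151/242 = 97.3388
  No crash, OS A: 86×91/242 = 32.3388
  No crash, OS B: 86×151/242 = 53.6612
Contributions (O − E)²/E:
  (64 − 58.6612)²/58.6612 = 0.4859
  (92 − 97.3388)²/97.3388 = 0.2928
  (27 − 32.3388)²/32.3388 = 0.8814
  (59 − 53.6612)²/53.6612 = 0.5312
χ² = 0.4859 + 0.2928 + 0.8814 + 0.5312 = 2.191

2.191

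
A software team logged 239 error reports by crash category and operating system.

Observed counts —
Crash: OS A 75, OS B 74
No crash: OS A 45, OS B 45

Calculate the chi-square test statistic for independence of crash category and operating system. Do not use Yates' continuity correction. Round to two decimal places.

Row totals: 149, 90. Column totals: 120, 119. Grand total N = 239.
Expected counts (row total × column total / N):
  Crash, OS A: 149×120/239 = 74.812
  Crash, OS B: 149×119/239 = 74.188
  No crash, OS A: 90×120/239 = 45.188
  No crash, OS B: 90×119/239 = 44.812
Contributions (O − E)²/E:
  (75 − 74.812)²/74.812 = 0.0005
  (74 − 74.188)²/74.188 = 0.0005
  (45 − 45.188)²/45.188 = 0.0008
  (45 − 44.812)²/44.812 = 0.0008
χ² = 0.0005 + 0.0005 + 0.0008 + 0.0008 = 0.00

0.00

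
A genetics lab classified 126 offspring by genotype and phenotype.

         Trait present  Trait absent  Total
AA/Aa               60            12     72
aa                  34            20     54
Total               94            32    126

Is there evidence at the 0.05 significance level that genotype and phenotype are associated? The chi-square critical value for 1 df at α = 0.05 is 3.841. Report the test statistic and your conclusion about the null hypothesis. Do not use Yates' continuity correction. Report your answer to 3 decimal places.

6.758; reject H₀

Grand total N = 126.
Expected counts (row total × column total / N):
  AA/Aa, Trait present: 72×94/126 = 53.7143
  AA/Aa, Trait absent: 72×32/126 = 18.2857
  aa, Trait present: 54×94/126 = 40.2857
  aa, Trait absent: 54×32/126 = 13.7143
Contributions (O − E)²/E:
  (60 − 53.7143)²/53.7143 = 0.7356
  (12 − 18.2857)²/18.2857 = 2.1607
  (34 − 40.2857)²/40.2857 = 0.9807
  (20 − 13.7143)²/13.7143 = 2.8809
χ² = 0.7356 + 2.1607 + 0.9807 + 2.8809 = 6.758
df = (2−1)(2−1) = 1. Since 6.758 > 3.841, reject the null hypothesis of independence at α = 0.05.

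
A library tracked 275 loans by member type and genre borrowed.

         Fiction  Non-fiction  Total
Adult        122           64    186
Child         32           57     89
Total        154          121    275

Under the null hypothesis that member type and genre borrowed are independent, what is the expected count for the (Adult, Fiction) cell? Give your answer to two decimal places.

104.16

Row total (Adult) = 186; column total (Fiction) = 154; grand total N = 275.
Expected count = (row total × column total) / N = 186 × 154 / 275 = 104.16.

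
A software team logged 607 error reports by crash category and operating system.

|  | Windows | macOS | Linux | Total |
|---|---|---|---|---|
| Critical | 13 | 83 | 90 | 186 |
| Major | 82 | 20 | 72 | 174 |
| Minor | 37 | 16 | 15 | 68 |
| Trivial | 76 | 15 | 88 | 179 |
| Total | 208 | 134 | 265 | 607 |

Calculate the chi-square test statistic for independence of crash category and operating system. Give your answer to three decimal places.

136.947

Grand total N = 607.
Expected counts (row total × column total / N):
  Critical, Windows: 186×208/607 = 63.7364
  Critical, macOS: 186×134/607 = 41.0610
  Critical, Linux: 186×265/607 = 81.2026
  Major, Windows: 174×208/607 = 59.6244
  Major, macOS: 174×134/607 = 38.4119
  Major, Linux: 174×265/607 = 75.9638
  Minor, Windows: 68×208/607 = 23.3015
  Minor, macOS: 68×134/607 = 15.0115
  Minor, Linux: 68×265/607 = 29.6870
  Trivial, Windows: 179×208/607 = 61.3377
  Trivial, macOS: 179×134/607 = 39.5157
  Trivial, Linux: 179×265/607 = 78.1466
Contributions (O − E)²/E:
  (13 − 63.7364)²/63.7364 = 40.3879
  (83 − 41.0610)²/41.0610 = 42.8358
  (90 − 81.2026)²/81.2026 = 0.9531
  (82 − 59.6244)²/59.6244 = 8.3970
  (20 − 38.4119)²/38.4119 = 8.8253
  (72 − 75.9638)²/75.9638 = 0.2068
  (37 − 23.3015)²/23.3015 = 8.0531
  (16 − 15.0115)²/15.0115 = 0.0651
  (15 − 29.6870)²/29.6870 = 7.2661
  (76 − 61.3377)²/61.3377 = 3.5049
  (15 − 39.5157)²/39.5157 = 15.2096
  (88 − 78.1466)²/78.1466 = 1.2424
χ² = 40.3879 + 42.8358 + 0.9531 + 8.3970 + 8.8253 + 0.2068 + 8.0531 + 0.0651 + 7.2661 + 3.5049 + 15.2096 + 1.2424 = 136.947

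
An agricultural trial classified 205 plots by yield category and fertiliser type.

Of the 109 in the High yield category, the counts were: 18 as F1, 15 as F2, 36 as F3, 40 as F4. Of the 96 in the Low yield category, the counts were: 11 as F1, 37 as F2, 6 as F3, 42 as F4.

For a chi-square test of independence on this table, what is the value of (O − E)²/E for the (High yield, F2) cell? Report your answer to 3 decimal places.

Row total (High yield) = 109; column total (F2) = 52; N = 205.
Expected count E = 109 × 52 / 205 = 27.6488.
Contribution = (O − E)²/E = (15 − 27.6488)² / 27.6488 = 5.787.

5.787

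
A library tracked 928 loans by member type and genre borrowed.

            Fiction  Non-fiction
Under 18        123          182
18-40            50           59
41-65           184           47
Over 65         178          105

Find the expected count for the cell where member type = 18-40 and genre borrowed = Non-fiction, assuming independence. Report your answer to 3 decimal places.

46.161

Row total (18-40) = 109; column total (Non-fiction) = 393; grand total N = 928.
Expected count = (row total × column total) / N = 109 × 393 / 928 = 46.161.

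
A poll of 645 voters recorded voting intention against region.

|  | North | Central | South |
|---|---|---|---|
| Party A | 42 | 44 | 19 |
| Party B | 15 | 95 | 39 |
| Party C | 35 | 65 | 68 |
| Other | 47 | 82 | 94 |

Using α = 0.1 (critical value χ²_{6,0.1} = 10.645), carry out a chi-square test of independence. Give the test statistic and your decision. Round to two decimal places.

Row totals: 105, 149, 168, 223. Column totals: 139, 286, 220. Grand total N = 645.
Expected counts (row total × column total / N):
  Party A, North: 105×139/645 = 22.628
  Party A, Central: 105×286/645 = 46.558
  Party A, South: 105×220/645 = 35.814
  Party B, North: 149×139/645 = 32.110
  Party B, Central: 149×286/645 = 66.068
  Party B, South: 149×220/645 = 50.822
  Party C, North: 168×139/645 = 36.205
  Party C, Central: 168×286/645 = 74.493
  Party C, South: 168×220/645 = 57.302
  Other, North: 223×139/645 = 48.057
  Other, Central: 223×286/645 = 98.881
  Other, South: 223×220/645 = 76.062
Contributions (O − E)²/E:
  (42 − 22.628)²/22.628 = 16.5845
  (44 − 46.558)²/46.558 = 0.1405
  (19 − 35.814)²/35.814 = 7.8939
  (15 − 32.110)²/32.110 = 9.1172
  (95 − 66.068)²/66.068 = 12.6697
  (39 − 50.822)²/50.822 = 2.7500
  (35 − 36.205)²/36.205 = 0.0401
  (65 − 74.493)²/74.493 = 1.2097
  (68 − 57.302)²/57.302 = 1.9973
  (47 − 48.057)²/48.057 = 0.0232
  (82 − 98.881)²/98.881 = 2.8819
  (94 − 76.062)²/76.062 = 4.2304
χ² = 16.5845 + 0.1405 + 7.8939 + 9.1172 + 12.6697 + 2.7500 + 0.0401 + 1.2097 + 1.9973 + 0.0232 + 2.8819 + 4.2304 = 59.54
df = (4−1)(3−1) = 6. Since 59.54 > 10.645, reject the null hypothesis of independence at α = 0.1.

59.54; reject H₀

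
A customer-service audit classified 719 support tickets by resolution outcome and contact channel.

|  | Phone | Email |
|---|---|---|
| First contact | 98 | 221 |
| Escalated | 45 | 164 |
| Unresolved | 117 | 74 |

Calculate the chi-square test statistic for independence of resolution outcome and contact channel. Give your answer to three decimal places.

Row totals: 319, 209, 191. Column totals: 260, 459. Grand total N = 719.
Expected counts (row total × column total / N):
  First contact, Phone: 319×260/719 = 115.3547
  First contact, Email: 319×459/719 = 203.6453
  Escalated, Phone: 209×260/719 = 75.5772
  Escalated, Email: 209×459/719 = 133.4228
  Unresolved, Phone: 191×260/719 = 69.0682
  Unresolved, Email: 191×459/719 = 121.9318
Contributions (O − E)²/E:
  (98 − 115.3547)²/115.3547 = 2.6110
  (221 − 203.6453)²/203.6453 = 1.4790
  (45 − 75.5772)²/75.5772 = 12.3710
  (164 − 133.4228)²/133.4228 = 7.0075
  (117 − 69.0682)²/69.0682 = 33.2636
  (74 − 121.9318)²/121.9318 = 18.8422
χ² = 2.6110 + 1.4790 + 12.3710 + 7.0075 + 33.2636 + 18.8422 = 75.574

75.574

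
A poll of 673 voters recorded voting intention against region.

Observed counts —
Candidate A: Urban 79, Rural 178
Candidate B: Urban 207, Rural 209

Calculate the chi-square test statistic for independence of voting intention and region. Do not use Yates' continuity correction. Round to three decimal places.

Row totals: 257, 416. Column totals: 286, 387. Grand total N = 673.
Expected counts (row total × column total / N):
  Candidate A, Urban: 257×286/673 = 109.2155
  Candidate A, Rural: 257×387/673 = 147.7845
  Candidate B, Urban: 416×286/673 = 176.7845
  Candidate B, Rural: 416×387/673 = 239.2155
Contributions (O − E)²/E:
  (79 − 109.2155)²/109.2155 = 8.3594
  (178 − 147.7845)²/147.7845 = 6.1778
  (207 − 176.7845)²/176.7845 = 5.1643
  (209 − 239.2155)²/239.2155 = 3.8165
χ² = 8.3594 + 6.1778 + 5.1643 + 3.8165 = 23.518

23.518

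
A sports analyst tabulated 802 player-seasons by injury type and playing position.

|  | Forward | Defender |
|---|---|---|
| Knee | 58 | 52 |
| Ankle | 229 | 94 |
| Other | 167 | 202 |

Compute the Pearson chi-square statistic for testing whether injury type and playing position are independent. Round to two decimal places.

46.88

Row totals: 110, 323, 369. Column totals: 454, 348. Grand total N = 802.
Expected counts (row total × column total / N):
  Knee, Forward: 110×454/802 = 62.269
  Knee, Defender: 110×348/802 = 47.731
  Ankle, Forward: 323×454/802 = 182.845
  Ankle, Defender: 323×348/802 = 140.155
  Other, Forward: 369×454/802 = 208.885
  Other, Defender: 369×348/802 = 160.115
Contributions (O − E)²/E:
  (58 − 62.269)²/62.269 = 0.2927
  (52 − 47.731)²/47.731 = 0.3818
  (229 − 182.845)²/182.845 = 11.6508
  (94 − 140.155)²/140.155 = 15.1995
  (167 − 208.885)²/208.885 = 8.3987
  (202 − 160.115)²/160.115 = 10.9568
χ² = 0.2927 + 0.3818 + 11.6508 + 15.1995 + 8.3987 + 10.9568 = 46.88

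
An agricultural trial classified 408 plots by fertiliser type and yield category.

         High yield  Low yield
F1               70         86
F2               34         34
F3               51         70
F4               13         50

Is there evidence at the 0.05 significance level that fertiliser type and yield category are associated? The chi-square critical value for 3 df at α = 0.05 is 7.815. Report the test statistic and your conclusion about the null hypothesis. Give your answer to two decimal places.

14.09; reject H₀

Row totals: 156, 68, 121, 63. Column totals: 168, 240. Grand total N = 408.
Expected counts (row total × column total / N):
  F1, High yield: 156×168/408 = 64.235
  F1, Low yield: 156×240/408 = 91.765
  F2, High yield: 68×168/408 = 28.000
  F2, Low yield: 68×240/408 = 40.000
  F3, High yield: 121×168/408 = 49.824
  F3, Low yield: 121×240/408 = 71.176
  F4, High yield: 63×168/408 = 25.941
  F4, Low yield: 63×240/408 = 37.059
Contributions (O − E)²/E:
  (70 − 64.235)²/64.235 = 0.5174
  (86 − 91.765)²/91.765 = 0.3622
  (34 − 28.000)²/28.000 = 1.2857
  (34 − 40.000)²/40.000 = 0.9000
  (51 − 49.824)²/49.824 = 0.0278
  (70 − 71.176)²/71.176 = 0.0194
  (13 − 25.941)²/25.941 = 6.4558
  (50 − 37.059)²/37.059 = 4.5190
χ² = 0.5174 + 0.3622 + 1.2857 + 0.9000 + 0.0278 + 0.0194 + 6.4558 + 4.5190 = 14.09
df = (4−1)(2−1) = 3. Since 14.09 > 7.815, reject the null hypothesis of independence at α = 0.05.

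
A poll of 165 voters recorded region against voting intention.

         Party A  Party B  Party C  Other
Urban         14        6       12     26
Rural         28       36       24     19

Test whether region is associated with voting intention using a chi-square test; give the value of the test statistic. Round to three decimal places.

18.241

Row totals: 58, 107. Column totals: 42, 42, 36, 45. Grand total N = 165.
Expected counts (row total × column total / N):
  Urban, Party A: 58×42/165 = 14.7636
  Urban, Party B: 58×42/165 = 14.7636
  Urban, Party C: 58×36/165 = 12.6545
  Urban, Other: 58×45/165 = 15.8182
  Rural, Party A: 107×42/165 = 27.2364
  Rural, Party B: 107×42/165 = 27.2364
  Rural, Party C: 107×36/165 = 23.3455
  Rural, Other: 107×45/165 = 29.1818
Contributions (O − E)²/E:
  (14 − 14.7636)²/14.7636 = 0.0395
  (6 − 14.7636)²/14.7636 = 5.2020
  (12 − 12.6545)²/12.6545 = 0.0339
  (26 − 15.8182)²/15.8182 = 6.5538
  (28 − 27.2364)²/27.2364 = 0.0214
  (36 − 27.2364)²/27.2364 = 2.8198
  (24 − 23.3455)²/23.3455 = 0.0183
  (19 − 29.1818)²/29.1818 = 3.5525
χ² = 0.0395 + 5.2020 + 0.0339 + 6.5538 + 0.0214 + 2.8198 + 0.0183 + 3.5525 = 18.241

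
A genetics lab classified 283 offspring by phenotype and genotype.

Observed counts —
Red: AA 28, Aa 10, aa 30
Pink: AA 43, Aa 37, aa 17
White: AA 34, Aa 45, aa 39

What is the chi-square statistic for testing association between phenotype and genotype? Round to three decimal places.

Row totals: 68, 97, 118. Column totals: 105, 92, 86. Grand total N = 283.
Expected counts (row total × column total / N):
  Red, AA: 68×105/283 = 25.2297
  Red, Aa: 68×92/283 = 22.1060
  Red, aa: 68×86/283 = 20.6643
  Pink, AA: 97×105/283 = 35.9894
  Pink, Aa: 97×92/283 = 31.5336
  Pink, aa: 97×86/283 = 29.4770
  White, AA: 118×105/283 = 43.7809
  White, Aa: 118×92/283 = 38.3604
  White, aa: 118×86/283 = 35.8587
Contributions (O − E)²/E:
  (28 − 25.2297)²/25.2297 = 0.3042
  (10 − 22.1060)²/22.1060 = 6.6297
  (30 − 20.6643)²/20.6643 = 4.2177
  (43 − 35.9894)²/35.9894 = 1.3656
  (37 − 31.5336)²/31.5336 = 0.9476
  (17 − 29.4770)²/29.4770 = 5.2813
  (34 − 43.7809)²/43.7809 = 2.1851
  (45 − 38.3604)²/38.3604 = 1.1492
  (39 − 35.8587)²/35.8587 = 0.2752
χ² = 0.3042 + 6.6297 + 4.2177 + 1.3656 + 0.9476 + 5.2813 + 2.1851 + 1.1492 + 0.2752 = 22.356

22.356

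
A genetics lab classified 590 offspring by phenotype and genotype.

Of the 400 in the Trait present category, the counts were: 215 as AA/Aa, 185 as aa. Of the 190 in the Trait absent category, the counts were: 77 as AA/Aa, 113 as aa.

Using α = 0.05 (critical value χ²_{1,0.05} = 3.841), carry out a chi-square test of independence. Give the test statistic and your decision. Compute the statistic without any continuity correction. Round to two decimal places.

9.01; reject H₀

Row totals: 400, 190. Column totals: 292, 298. Grand total N = 590.
Expected counts (row total × column total / N):
  Trait present, AA/Aa: 400×292/590 = 197.966
  Trait present, aa: 400×298/590 = 202.034
  Trait absent, AA/Aa: 190×292/590 = 94.034
  Trait absent, aa: 190×298/590 = 95.966
Contributions (O − E)²/E:
  (215 − 197.966)²/197.966 = 1.4657
  (185 − 202.034)²/202.034 = 1.4362
  (77 − 94.034)²/94.034 = 3.0857
  (113 − 95.966)²/95.966 = 3.0235
χ² = 1.4657 + 1.4362 + 3.0857 + 3.0235 = 9.01
df = (2−1)(2−1) = 1. Since 9.01 > 3.841, reject the null hypothesis of independence at α = 0.05.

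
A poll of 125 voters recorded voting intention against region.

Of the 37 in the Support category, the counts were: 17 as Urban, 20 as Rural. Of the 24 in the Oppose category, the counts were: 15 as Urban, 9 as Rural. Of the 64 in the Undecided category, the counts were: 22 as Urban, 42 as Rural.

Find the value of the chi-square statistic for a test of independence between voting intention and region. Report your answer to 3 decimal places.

5.788

Row totals: 37, 24, 64. Column totals: 54, 71. Grand total N = 125.
Expected counts (row total × column total / N):
  Support, Urban: 37×54/125 = 15.9840
  Support, Rural: 37×71/125 = 21.0160
  Oppose, Urban: 24×54/125 = 10.3680
  Oppose, Rural: 24×71/125 = 13.6320
  Undecided, Urban: 64×54/125 = 27.6480
  Undecided, Rural: 64×71/125 = 36.3520
Contributions (O − E)²/E:
  (17 − 15.9840)²/15.9840 = 0.0646
  (20 − 21.0160)²/21.0160 = 0.0491
  (15 − 10.3680)²/10.3680 = 2.0694
  (9 − 13.6320)²/13.6320 = 1.5739
  (22 − 27.6480)²/27.6480 = 1.1538
  (42 − 36.3520)²/36.3520 = 0.8775
χ² = 0.0646 + 0.0491 + 2.0694 + 1.5739 + 1.1538 + 0.8775 = 5.788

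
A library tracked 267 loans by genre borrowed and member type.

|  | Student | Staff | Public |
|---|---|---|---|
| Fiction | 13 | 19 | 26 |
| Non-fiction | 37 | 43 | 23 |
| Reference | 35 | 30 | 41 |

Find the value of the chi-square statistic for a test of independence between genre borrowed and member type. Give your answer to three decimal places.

11.868

Row totals: 58, 103, 106. Column totals: 85, 92, 90. Grand total N = 267.
Expected counts (row total × column total / N):
  Fiction, Student: 58×85/267 = 18.4644
  Fiction, Staff: 58×92/267 = 19.9850
  Fiction, Public: 58×90/267 = 19.5506
  Non-fiction, Student: 103×85/267 = 32.7903
  Non-fiction, Staff: 103×92/267 = 35.4906
  Non-fiction, Public: 103×90/267 = 34.7191
  Reference, Student: 106×85/267 = 33.7453
  Reference, Staff: 106×92/267 = 36.5243
  Reference, Public: 106×90/267 = 35.7303
Contributions (O − E)²/E:
  (13 − 18.4644)²/18.4644 = 1.6171
  (19 − 19.9850)²/19.9850 = 0.0485
  (26 − 19.5506)²/19.5506 = 2.1275
  (37 − 32.7903)²/32.7903 = 0.5405
  (43 − 35.4906)²/35.4906 = 1.5889
  (23 − 34.7191)²/34.7191 = 3.9557
  (35 − 33.7453)²/33.7453 = 0.0467
  (30 − 36.5243)²/36.5243 = 1.1654
  (41 − 35.7303)²/35.7303 = 0.7772
χ² = 1.6171 + 0.0485 + 2.1275 + 0.5405 + 1.5889 + 3.9557 + 0.0467 + 1.1654 + 0.7772 = 11.868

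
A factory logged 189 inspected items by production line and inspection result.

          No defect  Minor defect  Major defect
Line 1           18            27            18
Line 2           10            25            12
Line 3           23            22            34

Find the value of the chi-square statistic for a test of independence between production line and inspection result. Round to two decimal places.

Row totals: 63, 47, 79. Column totals: 51, 74, 64. Grand total N = 189.
Expected counts (row total × column total / N):
  Line 1, No defect: 63×51/189 = 17.000
  Line 1, Minor defect: 63×74/189 = 24.667
  Line 1, Major defect: 63×64/189 = 21.333
  Line 2, No defect: 47×51/189 = 12.683
  Line 2, Minor defect: 47×74/189 = 18.402
  Line 2, Major defect: 47×64/189 = 15.915
  Line 3, No defect: 79×51/189 = 21.317
  Line 3, Minor defect: 79×74/189 = 30.931
  Line 3, Major defect: 79×64/189 = 26.751
Contributions (O − E)²/E:
  (18 − 17.000)²/17.000 = 0.0588
  (27 − 24.667)²/24.667 = 0.2207
  (18 − 21.333)²/21.333 = 0.5207
  (10 − 12.683)²/12.683 = 0.5676
  (25 − 18.402)²/18.402 = 2.3657
  (12 − 15.915)²/15.915 = 0.9631
  (23 − 21.317)²/21.317 = 0.1329
  (22 − 30.931)²/30.931 = 2.5787
  (34 − 26.751)²/26.751 = 1.9643
χ² = 0.0588 + 0.2207 + 0.5207 + 0.5676 + 2.3657 + 0.9631 + 0.1329 + 2.5787 + 1.9643 = 9.37

9.37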